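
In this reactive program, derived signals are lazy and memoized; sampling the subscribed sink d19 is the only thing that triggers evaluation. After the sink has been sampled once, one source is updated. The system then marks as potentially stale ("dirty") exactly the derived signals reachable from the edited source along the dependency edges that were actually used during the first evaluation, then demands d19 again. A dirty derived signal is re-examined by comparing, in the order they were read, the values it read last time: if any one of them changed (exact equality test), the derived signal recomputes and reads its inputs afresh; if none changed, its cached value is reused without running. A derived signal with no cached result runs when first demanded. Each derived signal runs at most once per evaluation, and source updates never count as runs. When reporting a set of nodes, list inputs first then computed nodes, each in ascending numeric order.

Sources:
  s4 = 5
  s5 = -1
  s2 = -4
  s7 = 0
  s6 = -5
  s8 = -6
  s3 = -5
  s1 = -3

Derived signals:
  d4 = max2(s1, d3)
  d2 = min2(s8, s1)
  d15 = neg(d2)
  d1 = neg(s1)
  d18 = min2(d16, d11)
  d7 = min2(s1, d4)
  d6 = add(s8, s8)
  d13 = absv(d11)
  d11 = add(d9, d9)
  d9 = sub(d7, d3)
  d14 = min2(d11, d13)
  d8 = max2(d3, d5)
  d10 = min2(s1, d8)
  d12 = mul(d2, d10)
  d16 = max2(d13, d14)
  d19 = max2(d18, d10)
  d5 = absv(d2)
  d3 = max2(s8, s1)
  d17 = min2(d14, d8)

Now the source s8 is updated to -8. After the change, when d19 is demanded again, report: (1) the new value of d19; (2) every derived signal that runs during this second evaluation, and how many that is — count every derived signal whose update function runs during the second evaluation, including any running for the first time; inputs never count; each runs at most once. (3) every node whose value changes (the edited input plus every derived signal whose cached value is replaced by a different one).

First demand of the output computes:
  d2 = min2(-6, -3) = -6
  d3 = max2(-6, -3) = -3
  d4 = max2(-3, -3) = -3
  d5 = absv(-6) = 6
  d7 = min2(-3, -3) = -3
  d8 = max2(-3, 6) = 6
  d9 = sub(-3, -3) = 0
  d10 = min2(-3, 6) = -3
  d11 = add(0, 0) = 0
  d13 = absv(0) = 0
  d14 = min2(0, 0) = 0
  d16 = max2(0, 0) = 0
  d18 = min2(0, 0) = 0
  d19 = max2(0, -3) = 0

After the edit, cleaning proceeds:
  d2: a read changed (s8 -6->-8) — executes, giving -8.
  d3: a read changed (s8 -6->-8) — executes, giving -3 — identical to its old value.
  d4: dirty, but its reads are unchanged (s1 unchanged, d3 unchanged); cached -3 stands.
  d5: a read changed (d2 -6->-8) — executes, giving 8.
  d7: dirty, but its reads are unchanged (s1 unchanged, d4 unchanged); cached -3 stands.
  d8: a read changed (d5 6->8) — executes, giving 8.
  d9: dirty, but its reads are unchanged (d7 unchanged, d3 unchanged); cached 0 stands.
  d10: a read changed (d8 6->8) — executes, giving -3 — identical to its old value.
  d11: dirty, but its reads are unchanged (d9 unchanged, d9 unchanged); cached 0 stands.
  d13: dirty, but its reads are unchanged (d11 unchanged); cached 0 stands.
  d14: dirty, but its reads are unchanged (d11 unchanged, d13 unchanged); cached 0 stands.
  d16: dirty, but its reads are unchanged (d13 unchanged, d14 unchanged); cached 0 stands.
  d18: dirty, but its reads are unchanged (d16 unchanged, d11 unchanged); cached 0 stands.
  d19: dirty, but its reads are unchanged (d18 unchanged, d10 unchanged); cached 0 stands.

Note where the cutoff bites: d4 is checked, finds nothing changed, and keeps its cache.

Demanding d19 again yields 0.
5 derived signals run: d2, d3, d5, d8, d10.
The nodes whose values change: s8, d2, d5, d8.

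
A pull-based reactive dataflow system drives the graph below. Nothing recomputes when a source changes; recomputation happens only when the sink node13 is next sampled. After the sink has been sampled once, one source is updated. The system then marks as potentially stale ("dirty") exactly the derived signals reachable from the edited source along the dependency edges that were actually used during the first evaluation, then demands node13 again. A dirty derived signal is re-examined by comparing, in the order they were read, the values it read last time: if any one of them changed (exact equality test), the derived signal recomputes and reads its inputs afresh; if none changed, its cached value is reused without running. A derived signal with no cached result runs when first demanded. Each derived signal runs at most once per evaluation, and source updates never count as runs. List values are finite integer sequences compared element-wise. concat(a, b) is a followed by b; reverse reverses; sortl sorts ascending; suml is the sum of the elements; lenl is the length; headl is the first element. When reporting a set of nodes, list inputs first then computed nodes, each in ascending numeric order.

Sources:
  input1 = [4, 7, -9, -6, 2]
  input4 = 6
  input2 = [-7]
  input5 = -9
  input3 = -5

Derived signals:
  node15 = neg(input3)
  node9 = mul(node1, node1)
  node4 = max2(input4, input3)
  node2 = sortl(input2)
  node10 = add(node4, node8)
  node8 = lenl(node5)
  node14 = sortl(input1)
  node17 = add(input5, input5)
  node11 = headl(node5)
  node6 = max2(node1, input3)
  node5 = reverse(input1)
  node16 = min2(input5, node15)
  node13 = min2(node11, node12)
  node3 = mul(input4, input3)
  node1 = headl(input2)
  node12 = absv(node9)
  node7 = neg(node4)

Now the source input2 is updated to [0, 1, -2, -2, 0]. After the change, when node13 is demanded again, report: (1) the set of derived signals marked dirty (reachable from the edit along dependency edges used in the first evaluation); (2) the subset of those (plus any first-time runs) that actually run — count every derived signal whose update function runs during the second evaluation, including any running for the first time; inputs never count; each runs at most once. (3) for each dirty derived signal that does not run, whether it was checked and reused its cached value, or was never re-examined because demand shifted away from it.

First evaluation (everything demanded from the output):
  node1 = headl([-7]) = -7
  node5 = reverse([4, 7, -9, -6, 2]) = [2, -6, -9, 7, 4]
  node9 = mul(-7, -7) = 49
  node11 = headl([2, -6, -9, 7, 4]) = 2
  node12 = absv(49) = 49
  node13 = min2(2, 49) = 2

Propagation after the edit:
  node1: runs — input2 [-7]->[0, 1, -2, -2, 0]; result 0.
  node9: runs — node1 -7->0; node1 -7->0; result 0.
  node12: runs — node9 49->0; result 0.
  node13: runs — node12 49->0; result 0.

Marked dirty: node1, node9, node12, node13.
Derived signals that run: node1, node9, node12, node13 — 4 in total.
Every dirty derived signal ran.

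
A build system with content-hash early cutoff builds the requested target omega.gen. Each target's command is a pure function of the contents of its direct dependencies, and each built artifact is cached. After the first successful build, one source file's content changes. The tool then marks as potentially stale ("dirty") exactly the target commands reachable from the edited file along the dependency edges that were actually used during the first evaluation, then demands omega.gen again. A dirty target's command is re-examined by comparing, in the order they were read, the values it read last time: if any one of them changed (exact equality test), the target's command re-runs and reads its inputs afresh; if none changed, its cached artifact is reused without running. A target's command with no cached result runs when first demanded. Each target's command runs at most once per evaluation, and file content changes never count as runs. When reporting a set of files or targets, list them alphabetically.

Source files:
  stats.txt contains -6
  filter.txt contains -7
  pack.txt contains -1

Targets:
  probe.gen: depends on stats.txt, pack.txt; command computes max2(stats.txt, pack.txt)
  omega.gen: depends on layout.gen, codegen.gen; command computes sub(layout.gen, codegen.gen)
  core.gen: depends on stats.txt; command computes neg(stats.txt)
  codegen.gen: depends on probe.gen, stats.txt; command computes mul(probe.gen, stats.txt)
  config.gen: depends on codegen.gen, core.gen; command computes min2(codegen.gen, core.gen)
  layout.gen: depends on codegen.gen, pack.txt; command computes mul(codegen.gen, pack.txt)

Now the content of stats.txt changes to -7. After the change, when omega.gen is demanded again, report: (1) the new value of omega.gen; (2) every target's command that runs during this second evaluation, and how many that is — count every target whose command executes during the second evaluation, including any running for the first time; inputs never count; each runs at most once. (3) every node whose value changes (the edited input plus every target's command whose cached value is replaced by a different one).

New value of omega.gen: -14.
Target commands that run: codegen.gen, layout.gen, omega.gen, probe.gen — 4 in total.
Values that change: codegen.gen, layout.gen, omega.gen, stats.txt.

First evaluation (everything demanded from the output):
  probe.gen = max2(-6, -1) = -1
  codegen.gen = mul(-1, -6) = 6
  layout.gen = mul(6, -1) = -6
  omega.gen = sub(-6, 6) = -12

Propagation after the edit:
  probe.gen: runs — stats.txt -6->-7; result -1 (same value as before).
  codegen.gen: runs — stats.txt -6->-7; result 7.
  layout.gen: runs — codegen.gen 6->7; result -7.
  omega.gen: runs — layout.gen -6->-7; codegen.gen 6->7; result -14.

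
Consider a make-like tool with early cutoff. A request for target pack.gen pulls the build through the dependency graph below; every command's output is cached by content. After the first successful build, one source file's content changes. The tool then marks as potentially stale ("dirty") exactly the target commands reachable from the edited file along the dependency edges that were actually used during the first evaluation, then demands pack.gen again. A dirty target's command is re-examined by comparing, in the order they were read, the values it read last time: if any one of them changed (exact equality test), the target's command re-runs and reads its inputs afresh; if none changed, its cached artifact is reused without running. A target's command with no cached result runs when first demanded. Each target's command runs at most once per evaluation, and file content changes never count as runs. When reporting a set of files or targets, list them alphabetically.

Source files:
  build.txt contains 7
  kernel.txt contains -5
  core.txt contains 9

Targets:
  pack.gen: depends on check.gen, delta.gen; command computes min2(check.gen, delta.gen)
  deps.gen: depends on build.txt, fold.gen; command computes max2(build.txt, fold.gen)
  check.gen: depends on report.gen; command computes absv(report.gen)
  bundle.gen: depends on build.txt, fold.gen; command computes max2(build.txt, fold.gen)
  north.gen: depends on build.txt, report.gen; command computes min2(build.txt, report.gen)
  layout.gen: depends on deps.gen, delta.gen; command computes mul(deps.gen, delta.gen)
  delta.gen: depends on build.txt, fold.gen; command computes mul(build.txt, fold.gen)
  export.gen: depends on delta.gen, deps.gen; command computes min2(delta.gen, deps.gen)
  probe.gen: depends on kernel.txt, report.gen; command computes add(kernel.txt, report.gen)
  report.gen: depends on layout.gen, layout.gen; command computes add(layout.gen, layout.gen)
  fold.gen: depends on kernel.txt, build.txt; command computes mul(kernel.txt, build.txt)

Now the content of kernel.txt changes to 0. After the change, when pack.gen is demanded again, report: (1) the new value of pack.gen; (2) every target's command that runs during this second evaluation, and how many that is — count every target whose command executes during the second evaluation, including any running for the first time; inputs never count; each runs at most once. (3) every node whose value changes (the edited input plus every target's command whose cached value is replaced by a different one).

First demand of the output computes:
  fold.gen = mul(-5, 7) = -35
  delta.gen = mul(7, -35) = -245
  deps.gen = max2(7, -35) = 7
  layout.gen = mul(7, -245) = -1715
  report.gen = add(-1715, -1715) = -3430
  check.gen = absv(-3430) = 3430
  pack.gen = min2(3430, -245) = -245

After the edit, cleaning proceeds:
  fold.gen: a read changed (kernel.txt -5->0) — executes, giving 0.
  delta.gen: a read changed (fold.gen -35->0) — executes, giving 0.
  deps.gen: a read changed (fold.gen -35->0) — executes, giving 7 — identical to its old value.
  layout.gen: a read changed (delta.gen -245->0) — executes, giving 0.
  report.gen: a read changed (layout.gen -1715->0; layout.gen -1715->0) — executes, giving 0.
  check.gen: a read changed (report.gen -3430->0) — executes, giving 0.
  pack.gen: a read changed (check.gen 3430->0; delta.gen -245->0) — executes, giving 0.

Demanding pack.gen again yields 0.
7 target commands run: check.gen, delta.gen, deps.gen, fold.gen, layout.gen, pack.gen, report.gen.
The nodes whose values change: check.gen, delta.gen, fold.gen, kernel.txt, layout.gen, pack.gen, report.gen.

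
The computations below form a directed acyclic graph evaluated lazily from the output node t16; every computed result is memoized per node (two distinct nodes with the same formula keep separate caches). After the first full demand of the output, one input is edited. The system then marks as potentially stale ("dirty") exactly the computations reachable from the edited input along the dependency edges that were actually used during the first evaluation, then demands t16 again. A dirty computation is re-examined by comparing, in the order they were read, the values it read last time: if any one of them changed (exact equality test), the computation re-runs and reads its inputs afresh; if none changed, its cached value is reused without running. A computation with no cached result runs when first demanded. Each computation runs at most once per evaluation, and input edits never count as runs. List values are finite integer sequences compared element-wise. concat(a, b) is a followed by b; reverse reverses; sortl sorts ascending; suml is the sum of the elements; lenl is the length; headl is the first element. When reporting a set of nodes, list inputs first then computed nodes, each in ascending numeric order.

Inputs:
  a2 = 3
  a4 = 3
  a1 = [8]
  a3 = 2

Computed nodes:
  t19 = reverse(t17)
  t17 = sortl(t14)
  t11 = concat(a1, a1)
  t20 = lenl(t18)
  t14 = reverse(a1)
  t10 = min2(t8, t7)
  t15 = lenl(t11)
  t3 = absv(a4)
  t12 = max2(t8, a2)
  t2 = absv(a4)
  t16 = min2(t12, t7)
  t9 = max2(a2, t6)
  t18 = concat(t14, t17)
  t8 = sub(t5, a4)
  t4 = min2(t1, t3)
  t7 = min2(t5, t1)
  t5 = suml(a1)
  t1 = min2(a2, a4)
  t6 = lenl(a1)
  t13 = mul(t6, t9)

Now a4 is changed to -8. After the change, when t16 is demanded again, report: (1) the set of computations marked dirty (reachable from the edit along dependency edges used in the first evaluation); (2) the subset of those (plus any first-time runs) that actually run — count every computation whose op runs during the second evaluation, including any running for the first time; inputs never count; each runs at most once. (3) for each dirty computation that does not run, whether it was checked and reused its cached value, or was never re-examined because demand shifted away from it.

First demand of the output computes:
  t1 = min2(3, 3) = 3
  t5 = suml([8]) = 8
  t7 = min2(8, 3) = 3
  t8 = sub(8, 3) = 5
  t12 = max2(5, 3) = 5
  t16 = min2(5, 3) = 3

After the edit, cleaning proceeds:
  t1: a read changed (a4 3->-8) — executes, giving -8.
  t7: a read changed (t1 3->-8) — executes, giving -8.
  t8: a read changed (a4 3->-8) — executes, giving 16.
  t12: a read changed (t8 5->16) — executes, giving 16.
  t16: a read changed (t12 5->16; t7 3->-8) — executes, giving -8.

The edit dirties: t1, t7, t8, t12, t16.
5 computations run: t1, t7, t8, t12, t16.
No dirty computation escaped a run.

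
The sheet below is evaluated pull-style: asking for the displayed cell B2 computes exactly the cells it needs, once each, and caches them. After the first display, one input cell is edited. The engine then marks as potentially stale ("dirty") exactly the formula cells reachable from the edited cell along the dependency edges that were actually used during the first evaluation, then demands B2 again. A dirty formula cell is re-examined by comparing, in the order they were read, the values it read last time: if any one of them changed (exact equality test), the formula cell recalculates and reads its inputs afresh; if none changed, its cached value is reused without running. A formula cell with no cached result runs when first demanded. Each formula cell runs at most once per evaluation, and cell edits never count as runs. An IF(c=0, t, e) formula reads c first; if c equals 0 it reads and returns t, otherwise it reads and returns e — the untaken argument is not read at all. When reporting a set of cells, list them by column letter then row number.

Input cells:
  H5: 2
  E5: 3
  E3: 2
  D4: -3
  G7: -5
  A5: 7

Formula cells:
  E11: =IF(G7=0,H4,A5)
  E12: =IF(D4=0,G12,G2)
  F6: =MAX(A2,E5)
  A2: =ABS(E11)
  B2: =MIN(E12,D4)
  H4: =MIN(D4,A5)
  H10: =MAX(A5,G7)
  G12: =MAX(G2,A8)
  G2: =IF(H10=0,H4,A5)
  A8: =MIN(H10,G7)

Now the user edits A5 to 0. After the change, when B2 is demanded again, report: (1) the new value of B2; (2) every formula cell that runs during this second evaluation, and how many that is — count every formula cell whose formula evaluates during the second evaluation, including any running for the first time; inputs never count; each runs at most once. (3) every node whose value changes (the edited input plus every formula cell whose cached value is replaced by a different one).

Demanding B2 again yields -3.
5 formula cells run: B2, E12, G2, H4, H10.
The nodes whose values change: A5, E12, G2, H10.
Note the branch switch — H4 had no cache and runs now for the first time.

First demand of the output computes:
  H10 = MAX(7, -5) = 7
  G2 = IF(H10=0: H10=7 -> else branch A5) = 7
  E12 = IF(D4=0: D4=-3 -> else branch G2) = 7
  B2 = MIN(7, -3) = -3

After the edit, cleaning proceeds:
  H4: had never run; runs now, result -3.
  H10: a read changed (A5 7->0) — executes, giving 0.
  G2: a read changed (H10 7->0; A5 7->0) — executes, giving -3.
  E12: a read changed (G2 7->-3) — executes, giving -3.
  B2: a read changed (E12 7->-3) — executes, giving -3 — identical to its old value.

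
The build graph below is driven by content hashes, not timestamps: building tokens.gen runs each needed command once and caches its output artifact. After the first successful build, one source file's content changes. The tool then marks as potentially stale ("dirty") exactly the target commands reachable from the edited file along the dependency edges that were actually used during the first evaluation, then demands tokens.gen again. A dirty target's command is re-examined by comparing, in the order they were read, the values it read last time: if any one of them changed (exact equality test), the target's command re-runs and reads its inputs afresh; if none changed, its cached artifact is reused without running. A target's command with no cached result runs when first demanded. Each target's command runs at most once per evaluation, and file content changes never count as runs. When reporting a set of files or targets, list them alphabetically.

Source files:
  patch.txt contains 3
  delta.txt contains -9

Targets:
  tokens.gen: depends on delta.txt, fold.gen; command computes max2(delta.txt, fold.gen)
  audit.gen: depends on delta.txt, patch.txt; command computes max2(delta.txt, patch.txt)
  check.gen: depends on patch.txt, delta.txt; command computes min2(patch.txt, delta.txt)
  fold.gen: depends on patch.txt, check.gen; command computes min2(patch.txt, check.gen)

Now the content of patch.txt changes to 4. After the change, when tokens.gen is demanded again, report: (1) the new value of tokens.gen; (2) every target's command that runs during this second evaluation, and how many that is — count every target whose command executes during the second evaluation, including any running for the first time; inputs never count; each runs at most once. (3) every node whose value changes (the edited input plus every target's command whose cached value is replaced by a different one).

tokens.gen now evaluates to -9.
Run set: check.gen, fold.gen (2 run).
Changed values: patch.txt.
The important point: at tokens.gen every value read last time is unchanged, so the dirty flag clears without a run.

Initial pass — values computed on the first demand:
  check.gen = min2(3, -9) = -9
  fold.gen = min2(3, -9) = -9
  tokens.gen = max2(-9, -9) = -9

Second demand — change propagation:
  check.gen: re-runs because patch.txt 3->4; new result -9 (unchanged).
  fold.gen: re-runs because patch.txt 3->4; new result -9 (unchanged).
  tokens.gen: re-examined; everything it read last time is the same (delta.txt unchanged, fold.gen unchanged) — cache -9 kept, no run.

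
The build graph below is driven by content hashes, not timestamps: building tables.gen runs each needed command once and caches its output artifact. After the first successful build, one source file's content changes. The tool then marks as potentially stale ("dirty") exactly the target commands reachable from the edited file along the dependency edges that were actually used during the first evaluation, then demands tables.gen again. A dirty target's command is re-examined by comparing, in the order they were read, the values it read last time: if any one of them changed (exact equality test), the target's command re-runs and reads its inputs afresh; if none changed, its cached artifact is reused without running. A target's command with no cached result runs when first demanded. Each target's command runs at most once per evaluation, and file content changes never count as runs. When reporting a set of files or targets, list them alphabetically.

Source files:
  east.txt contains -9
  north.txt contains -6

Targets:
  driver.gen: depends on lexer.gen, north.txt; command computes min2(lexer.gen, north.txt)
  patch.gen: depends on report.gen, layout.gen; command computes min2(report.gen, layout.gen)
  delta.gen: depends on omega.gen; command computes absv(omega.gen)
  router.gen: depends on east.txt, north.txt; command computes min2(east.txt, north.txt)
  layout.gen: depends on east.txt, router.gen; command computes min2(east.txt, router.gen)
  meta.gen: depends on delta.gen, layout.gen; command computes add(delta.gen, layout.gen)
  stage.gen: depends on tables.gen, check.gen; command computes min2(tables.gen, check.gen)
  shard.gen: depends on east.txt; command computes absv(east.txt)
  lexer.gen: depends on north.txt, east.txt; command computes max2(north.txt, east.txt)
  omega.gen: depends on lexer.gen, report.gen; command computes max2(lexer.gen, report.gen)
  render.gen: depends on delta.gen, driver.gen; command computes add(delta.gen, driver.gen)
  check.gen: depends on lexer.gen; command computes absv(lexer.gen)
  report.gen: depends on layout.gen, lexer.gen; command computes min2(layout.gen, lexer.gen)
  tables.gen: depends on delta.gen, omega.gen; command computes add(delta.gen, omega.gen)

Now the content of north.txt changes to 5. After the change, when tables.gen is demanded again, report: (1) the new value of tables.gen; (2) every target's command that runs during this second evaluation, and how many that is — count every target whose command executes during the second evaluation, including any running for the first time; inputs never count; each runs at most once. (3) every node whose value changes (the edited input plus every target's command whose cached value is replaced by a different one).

Initial pass — values computed on the first demand:
  lexer.gen = max2(-6, -9) = -6
  router.gen = min2(-9, -6) = -9
  layout.gen = min2(-9, -9) = -9
  report.gen = min2(-9, -6) = -9
  omega.gen = max2(-6, -9) = -6
  delta.gen = absv(-6) = 6
  tables.gen = add(6, -6) = 0

Second demand — change propagation:
  lexer.gen: re-runs because north.txt -6->5; new result 5.
  router.gen: re-runs because north.txt -6->5; new result -9 (unchanged).
  layout.gen: re-examined; everything it read last time is the same (east.txt unchanged, router.gen unchanged) — cache -9 kept, no run.
  report.gen: re-runs because lexer.gen -6->5; new result -9 (unchanged).
  omega.gen: re-runs because lexer.gen -6->5; new result 5.
  delta.gen: re-runs because omega.gen -6->5; new result 5.
  tables.gen: re-runs because delta.gen 6->5; omega.gen -6->5; new result 10.

The important point: at layout.gen every value read last time is unchanged, so the dirty flag clears without a run.

tables.gen now evaluates to 10.
Run set: delta.gen, lexer.gen, omega.gen, report.gen, router.gen, tables.gen (6 run).
Changed values: delta.gen, lexer.gen, north.txt, omega.gen, tables.gen.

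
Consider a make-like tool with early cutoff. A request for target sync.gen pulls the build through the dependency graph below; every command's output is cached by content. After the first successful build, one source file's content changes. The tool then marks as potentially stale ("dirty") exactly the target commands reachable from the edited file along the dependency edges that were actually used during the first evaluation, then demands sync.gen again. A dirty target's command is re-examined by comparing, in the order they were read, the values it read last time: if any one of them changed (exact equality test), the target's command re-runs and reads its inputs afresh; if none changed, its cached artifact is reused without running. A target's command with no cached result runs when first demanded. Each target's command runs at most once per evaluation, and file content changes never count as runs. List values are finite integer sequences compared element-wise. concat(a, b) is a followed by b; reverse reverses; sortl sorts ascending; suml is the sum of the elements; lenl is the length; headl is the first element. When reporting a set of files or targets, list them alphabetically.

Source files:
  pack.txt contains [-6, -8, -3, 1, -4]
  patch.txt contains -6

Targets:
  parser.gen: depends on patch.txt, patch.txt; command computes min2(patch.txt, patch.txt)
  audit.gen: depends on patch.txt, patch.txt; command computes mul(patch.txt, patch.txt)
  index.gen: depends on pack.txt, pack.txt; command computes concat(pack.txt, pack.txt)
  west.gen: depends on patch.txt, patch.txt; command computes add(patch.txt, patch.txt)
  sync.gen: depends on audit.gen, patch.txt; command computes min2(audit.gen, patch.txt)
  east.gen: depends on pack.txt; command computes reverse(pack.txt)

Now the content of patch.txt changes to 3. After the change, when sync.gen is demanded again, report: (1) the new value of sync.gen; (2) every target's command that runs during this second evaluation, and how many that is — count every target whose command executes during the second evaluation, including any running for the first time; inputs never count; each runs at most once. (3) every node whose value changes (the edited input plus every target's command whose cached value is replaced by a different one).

Demanding sync.gen again yields 3.
2 target commands run: audit.gen, sync.gen.
The nodes whose values change: audit.gen, patch.txt, sync.gen.

First demand of the output computes:
  audit.gen = mul(-6, -6) = 36
  sync.gen = min2(36, -6) = -6

After the edit, cleaning proceeds:
  audit.gen: a read changed (patch.txt -6->3; patch.txt -6->3) — executes, giving 9.
  sync.gen: a read changed (audit.gen 36->9; patch.txt -6->3) — executes, giving 3.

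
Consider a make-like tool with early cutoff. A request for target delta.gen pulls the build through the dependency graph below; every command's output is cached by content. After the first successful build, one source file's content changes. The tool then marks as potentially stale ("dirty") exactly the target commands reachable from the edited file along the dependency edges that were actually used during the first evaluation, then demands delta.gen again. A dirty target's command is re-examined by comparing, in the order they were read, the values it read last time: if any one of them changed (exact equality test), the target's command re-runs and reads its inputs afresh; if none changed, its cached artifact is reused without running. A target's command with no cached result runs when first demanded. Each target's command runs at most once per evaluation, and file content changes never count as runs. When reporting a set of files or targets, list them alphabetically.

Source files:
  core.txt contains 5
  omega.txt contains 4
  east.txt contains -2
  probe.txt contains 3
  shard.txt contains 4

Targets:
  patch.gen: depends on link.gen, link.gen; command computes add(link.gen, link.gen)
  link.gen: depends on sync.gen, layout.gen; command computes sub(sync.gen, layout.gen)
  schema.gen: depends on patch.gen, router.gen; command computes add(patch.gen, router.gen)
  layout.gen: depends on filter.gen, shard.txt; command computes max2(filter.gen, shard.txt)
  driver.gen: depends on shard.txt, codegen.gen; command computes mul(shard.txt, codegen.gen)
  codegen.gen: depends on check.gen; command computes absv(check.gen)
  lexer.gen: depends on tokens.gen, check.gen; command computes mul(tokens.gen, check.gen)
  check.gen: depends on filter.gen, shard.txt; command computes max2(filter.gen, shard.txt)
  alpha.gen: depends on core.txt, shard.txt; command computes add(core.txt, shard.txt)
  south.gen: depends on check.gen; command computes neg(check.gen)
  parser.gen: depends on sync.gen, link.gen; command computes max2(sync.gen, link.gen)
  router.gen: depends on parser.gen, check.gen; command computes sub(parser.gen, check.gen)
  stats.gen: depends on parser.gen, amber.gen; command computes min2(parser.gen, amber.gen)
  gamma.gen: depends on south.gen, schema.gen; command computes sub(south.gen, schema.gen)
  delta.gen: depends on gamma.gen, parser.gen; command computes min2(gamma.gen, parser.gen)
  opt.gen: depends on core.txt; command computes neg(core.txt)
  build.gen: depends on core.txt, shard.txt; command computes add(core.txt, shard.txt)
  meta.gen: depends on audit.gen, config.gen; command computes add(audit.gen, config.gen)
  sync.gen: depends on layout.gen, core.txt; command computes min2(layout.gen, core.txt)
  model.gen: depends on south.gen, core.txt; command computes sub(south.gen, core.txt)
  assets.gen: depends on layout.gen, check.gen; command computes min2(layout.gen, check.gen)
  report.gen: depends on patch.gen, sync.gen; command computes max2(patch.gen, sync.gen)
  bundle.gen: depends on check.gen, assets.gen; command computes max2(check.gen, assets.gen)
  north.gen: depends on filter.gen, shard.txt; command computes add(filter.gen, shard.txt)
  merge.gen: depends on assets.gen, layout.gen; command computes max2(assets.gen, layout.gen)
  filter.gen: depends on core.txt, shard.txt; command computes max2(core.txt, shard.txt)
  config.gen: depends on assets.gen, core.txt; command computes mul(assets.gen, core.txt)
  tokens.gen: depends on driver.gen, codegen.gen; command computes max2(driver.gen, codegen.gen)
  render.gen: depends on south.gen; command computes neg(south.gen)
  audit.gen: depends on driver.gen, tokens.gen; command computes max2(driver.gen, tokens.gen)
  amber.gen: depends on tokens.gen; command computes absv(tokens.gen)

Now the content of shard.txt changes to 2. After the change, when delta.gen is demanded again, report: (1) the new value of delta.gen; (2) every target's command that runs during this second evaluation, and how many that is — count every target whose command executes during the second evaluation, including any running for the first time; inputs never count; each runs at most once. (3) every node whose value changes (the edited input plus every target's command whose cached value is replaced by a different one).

Demanding delta.gen again yields -5.
3 target commands run: check.gen, filter.gen, layout.gen.
The nodes whose values change: shard.txt.
Note where the cutoff bites: south.gen is checked, finds nothing changed, and keeps its cache.

First demand of the output computes:
  filter.gen = max2(5, 4) = 5
  check.gen = max2(5, 4) = 5
  layout.gen = max2(5, 4) = 5
  south.gen = neg(5) = -5
  sync.gen = min2(5, 5) = 5
  link.gen = sub(5, 5) = 0
  parser.gen = max2(5, 0) = 5
  patch.gen = add(0, 0) = 0
  router.gen = sub(5, 5) = 0
  schema.gen = add(0, 0) = 0
  gamma.gen = sub(-5, 0) = -5
  delta.gen = min2(-5, 5) = -5

After the edit, cleaning proceeds:
  filter.gen: a read changed (shard.txt 4->2) — executes, giving 5 — identical to its old value.
  check.gen: a read changed (shard.txt 4->2) — executes, giving 5 — identical to its old value.
  layout.gen: a read changed (shard.txt 4->2) — executes, giving 5 — identical to its old value.
  south.gen: dirty, but its reads are unchanged (check.gen unchanged); cached -5 stands.
  sync.gen: dirty, but its reads are unchanged (layout.gen unchanged, core.txt unchanged); cached 5 stands.
  link.gen: dirty, but its reads are unchanged (sync.gen unchanged, layout.gen unchanged); cached 0 stands.
  parser.gen: dirty, but its reads are unchanged (sync.gen unchanged, link.gen unchanged); cached 5 stands.
  patch.gen: dirty, but its reads are unchanged (link.gen unchanged, link.gen unchanged); cached 0 stands.
  router.gen: dirty, but its reads are unchanged (parser.gen unchanged, check.gen unchanged); cached 0 stands.
  schema.gen: dirty, but its reads are unchanged (patch.gen unchanged, router.gen unchanged); cached 0 stands.
  gamma.gen: dirty, but its reads are unchanged (south.gen unchanged, schema.gen unchanged); cached -5 stands.
  delta.gen: dirty, but its reads are unchanged (gamma.gen unchanged, parser.gen unchanged); cached -5 stands.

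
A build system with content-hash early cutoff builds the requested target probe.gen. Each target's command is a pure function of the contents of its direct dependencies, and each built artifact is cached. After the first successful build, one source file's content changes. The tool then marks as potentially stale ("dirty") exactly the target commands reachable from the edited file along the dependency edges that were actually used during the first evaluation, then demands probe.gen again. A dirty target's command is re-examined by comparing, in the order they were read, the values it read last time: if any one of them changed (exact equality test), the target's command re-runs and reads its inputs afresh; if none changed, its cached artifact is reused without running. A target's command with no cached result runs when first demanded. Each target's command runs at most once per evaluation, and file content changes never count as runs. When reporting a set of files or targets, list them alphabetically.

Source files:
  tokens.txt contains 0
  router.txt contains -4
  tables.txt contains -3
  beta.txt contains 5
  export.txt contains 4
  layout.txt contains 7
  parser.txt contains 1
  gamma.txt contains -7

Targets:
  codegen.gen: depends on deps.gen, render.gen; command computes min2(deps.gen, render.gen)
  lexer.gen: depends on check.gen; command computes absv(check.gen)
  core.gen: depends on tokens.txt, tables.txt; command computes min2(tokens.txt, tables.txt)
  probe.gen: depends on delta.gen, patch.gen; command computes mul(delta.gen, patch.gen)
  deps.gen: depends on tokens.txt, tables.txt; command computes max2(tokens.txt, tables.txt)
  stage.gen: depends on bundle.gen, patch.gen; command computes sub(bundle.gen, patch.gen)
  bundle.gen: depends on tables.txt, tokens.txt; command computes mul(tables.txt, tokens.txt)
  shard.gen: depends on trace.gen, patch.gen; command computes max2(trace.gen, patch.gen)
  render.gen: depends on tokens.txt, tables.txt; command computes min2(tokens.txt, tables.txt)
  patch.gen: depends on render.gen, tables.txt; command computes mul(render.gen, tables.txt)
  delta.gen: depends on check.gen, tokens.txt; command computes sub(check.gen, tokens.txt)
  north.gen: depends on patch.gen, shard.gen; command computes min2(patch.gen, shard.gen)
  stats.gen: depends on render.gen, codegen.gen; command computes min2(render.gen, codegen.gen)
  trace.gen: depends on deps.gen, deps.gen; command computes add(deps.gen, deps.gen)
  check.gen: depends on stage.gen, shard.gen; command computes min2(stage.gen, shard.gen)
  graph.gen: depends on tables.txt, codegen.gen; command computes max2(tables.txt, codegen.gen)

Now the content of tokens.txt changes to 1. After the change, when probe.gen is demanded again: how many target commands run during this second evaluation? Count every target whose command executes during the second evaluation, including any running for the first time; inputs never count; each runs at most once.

Target commands that run: bundle.gen, check.gen, delta.gen, deps.gen, probe.gen, render.gen, shard.gen, stage.gen, trace.gen — 9 in total.
Key observation: the cutoff stops propagation at patch.gen — its inputs' values are unchanged, so it reuses its cache.

First evaluation (everything demanded from the output):
  bundle.gen = mul(-3, 0) = 0
  deps.gen = max2(0, -3) = 0
  render.gen = min2(0, -3) = -3
  patch.gen = mul(-3, -3) = 9
  stage.gen = sub(0, 9) = -9
  trace.gen = add(0, 0) = 0
  shard.gen = max2(0, 9) = 9
  check.gen = min2(-9, 9) = -9
  delta.gen = sub(-9, 0) = -9
  probe.gen = mul(-9, 9) = -81

Propagation after the edit:
  bundle.gen: runs — tokens.txt 0->1; result -3.
  deps.gen: runs — tokens.txt 0->1; result 1.
  render.gen: runs — tokens.txt 0->1; result -3 (same value as before).
  patch.gen: checked — values it read are unchanged (render.gen unchanged, tables.txt unchanged); reused cached 9 without running.
  stage.gen: runs — bundle.gen 0->-3; result -12.
  trace.gen: runs — deps.gen 0->1; deps.gen 0->1; result 2.
  shard.gen: runs — trace.gen 0->2; result 9 (same value as before).
  check.gen: runs — stage.gen -9->-12; result -12.
  delta.gen: runs — check.gen -9->-12; tokens.txt 0->1; result -13.
  probe.gen: runs — delta.gen -9->-13; result -117.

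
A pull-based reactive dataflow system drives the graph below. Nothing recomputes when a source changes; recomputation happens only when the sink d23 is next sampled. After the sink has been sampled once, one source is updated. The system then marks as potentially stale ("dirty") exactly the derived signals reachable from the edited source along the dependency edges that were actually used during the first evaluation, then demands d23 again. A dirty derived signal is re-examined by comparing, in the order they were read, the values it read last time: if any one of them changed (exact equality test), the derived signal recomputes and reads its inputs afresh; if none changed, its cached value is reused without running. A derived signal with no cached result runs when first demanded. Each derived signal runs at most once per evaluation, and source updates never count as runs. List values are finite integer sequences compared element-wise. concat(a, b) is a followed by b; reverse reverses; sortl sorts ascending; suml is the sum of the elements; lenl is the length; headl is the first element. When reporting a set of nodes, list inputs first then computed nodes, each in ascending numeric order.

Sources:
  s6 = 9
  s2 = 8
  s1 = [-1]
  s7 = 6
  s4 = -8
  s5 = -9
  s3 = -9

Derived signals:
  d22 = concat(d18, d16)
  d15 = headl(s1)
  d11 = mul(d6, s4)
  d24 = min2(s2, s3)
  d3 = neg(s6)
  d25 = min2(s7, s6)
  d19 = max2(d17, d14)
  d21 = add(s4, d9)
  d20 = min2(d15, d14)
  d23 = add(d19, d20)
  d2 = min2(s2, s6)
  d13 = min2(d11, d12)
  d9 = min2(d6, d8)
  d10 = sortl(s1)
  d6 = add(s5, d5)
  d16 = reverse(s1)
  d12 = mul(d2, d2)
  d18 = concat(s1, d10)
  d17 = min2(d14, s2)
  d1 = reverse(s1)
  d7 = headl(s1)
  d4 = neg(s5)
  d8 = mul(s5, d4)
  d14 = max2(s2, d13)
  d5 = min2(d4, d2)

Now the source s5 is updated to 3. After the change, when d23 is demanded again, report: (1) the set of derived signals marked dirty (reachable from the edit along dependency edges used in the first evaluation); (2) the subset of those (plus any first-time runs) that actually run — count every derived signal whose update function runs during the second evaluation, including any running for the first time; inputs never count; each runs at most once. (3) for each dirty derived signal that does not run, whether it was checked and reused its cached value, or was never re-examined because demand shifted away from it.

Marked dirty: d4, d5, d6, d11, d13, d14, d17, d19, d20, d23.
Derived signals that run: d4, d5, d6, d11, d13, d14 — 6 in total.
Checked but reused from cache: d17, d19, d20, d23.
Key observation: the change is absorbed at d14 — it re-runs but produces the same value, and the output's value is unchanged.

First evaluation (everything demanded from the output):
  d2 = min2(8, 9) = 8
  d4 = neg(-9) = 9
  d5 = min2(9, 8) = 8
  d6 = add(-9, 8) = -1
  d11 = mul(-1, -8) = 8
  d12 = mul(8, 8) = 64
  d13 = min2(8, 64) = 8
  d14 = max2(8, 8) = 8
  d15 = headl([-1]) = -1
  d17 = min2(8, 8) = 8
  d19 = max2(8, 8) = 8
  d20 = min2(-1, 8) = -1
  d23 = add(8, -1) = 7

Propagation after the edit:
  d4: runs — s5 -9->3; result -3.
  d5: runs — d4 9->-3; result -3.
  d6: runs — s5 -9->3; d5 8->-3; result 0.
  d11: runs — d6 -1->0; result 0.
  d13: runs — d11 8->0; result 0.
  d14: runs — d13 8->0; result 8 (same value as before).
  d17: checked — values it read are unchanged (d14 unchanged, s2 unchanged); reused cached 8 without running.
  d19: checked — values it read are unchanged (d17 unchanged, d14 unchanged); reused cached 8 without running.
  d20: checked — values it read are unchanged (d15 unchanged, d14 unchanged); reused cached -1 without running.
  d23: checked — values it read are unchanged (d19 unchanged, d20 unchanged); reused cached 7 without running.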